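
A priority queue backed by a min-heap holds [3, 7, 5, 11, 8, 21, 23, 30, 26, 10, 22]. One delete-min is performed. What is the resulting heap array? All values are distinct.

[5, 7, 21, 11, 8, 22, 23, 30, 26, 10]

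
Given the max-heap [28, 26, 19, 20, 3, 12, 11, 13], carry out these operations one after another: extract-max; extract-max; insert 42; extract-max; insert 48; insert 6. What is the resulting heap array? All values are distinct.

extract-max → returns 28:
  remove root 28; move last element 13 to root → [13, 26, 19, 20, 3, 12, 11]
  13 vs larger child 26 at index 1, swap → [26, 13, 19, 20, 3, 12, 11]
  13 vs larger child 20 at index 3, swap → [26, 20, 19, 13, 3, 12, 11]
extract-max → returns 26:
  remove root 26; move last element 11 to root → [11, 20, 19, 13, 3, 12]
  11 vs larger child 20 at index 1, swap → [20, 11, 19, 13, 3, 12]
  11 vs larger child 13 at index 3, swap → [20, 13, 19, 11, 3, 12]
insert 42:
  append 42 at index 6 → [20, 13, 19, 11, 3, 12, 42]
  42 > parent 19 at index 2, swap → [20, 13, 42, 11, 3, 12, 19]
  42 > parent 20 at index 0, swap → [42, 13, 20, 11, 3, 12, 19]
extract-max → returns 42:
  remove root 42; move last element 19 to root → [19, 13, 20, 11, 3, 12]
  19 vs larger child 20 at index 2, swap → [20, 13, 19, 11, 3, 12]
insert 48:
  append 48 at index 6 → [20, 13, 19, 11, 3, 12, 48]
  48 > parent 19 at index 2, swap → [20, 13, 48, 11, 3, 12, 19]
  48 > parent 20 at index 0, swap → [48, 13, 20, 11, 3, 12, 19]
insert 6:
  append 6 at index 7 → [48, 13, 20, 11, 3, 12, 19, 6] (no swap needed)

[48, 13, 20, 11, 3, 12, 19, 6]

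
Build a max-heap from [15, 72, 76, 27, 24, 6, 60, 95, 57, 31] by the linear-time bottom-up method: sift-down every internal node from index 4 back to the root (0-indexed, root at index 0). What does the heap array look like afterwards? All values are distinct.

[95, 72, 76, 57, 31, 6, 60, 27, 15, 24]

sift down from index 4:
  24 vs only child 31 at index 9, swap → [15, 72, 76, 27, 31, 6, 60, 95, 57, 24]
sift down from index 3:
  27 vs larger child 95 at index 7, swap → [15, 72, 76, 95, 31, 6, 60, 27, 57, 24]
sift down from index 2: already satisfies heap property
sift down from index 1:
  72 vs larger child 95 at index 3, swap → [15, 95, 76, 72, 31, 6, 60, 27, 57, 24]
sift down from index 0:
  15 vs larger child 95 at index 1, swap → [95, 15, 76, 72, 31, 6, 60, 27, 57, 24]
  15 vs larger child 72 at index 3, swap → [95, 72, 76, 15, 31, 6, 60, 27, 57, 24]
  15 vs larger child 57 at index 8, swap → [95, 72, 76, 57, 31, 6, 60, 27, 15, 24]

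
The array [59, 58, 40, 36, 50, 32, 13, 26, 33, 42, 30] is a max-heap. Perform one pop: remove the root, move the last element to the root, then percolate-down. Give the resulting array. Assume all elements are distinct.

[58, 50, 40, 36, 42, 32, 13, 26, 33, 30]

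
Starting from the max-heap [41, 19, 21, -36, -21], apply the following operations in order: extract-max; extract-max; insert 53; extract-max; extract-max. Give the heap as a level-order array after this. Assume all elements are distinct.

[-21, -36]

extract-max → returns 41:
  remove root 41; move last element -21 to root → [-21, 19, 21, -36]
  -21 vs larger child 21 at index 2, swap → [21, 19, -21, -36]
extract-max → returns 21:
  remove root 21; move last element -36 to root → [-36, 19, -21]
  -36 vs larger child 19 at index 1, swap → [19, -36, -21]
insert 53:
  append 53 at index 3 → [19, -36, -21, 53]
  53 > parent -36 at index 1, swap → [19, 53, -21, -36]
  53 > parent 19 at index 0, swap → [53, 19, -21, -36]
extract-max → returns 53:
  remove root 53; move last element -36 to root → [-36, 19, -21]
  -36 vs larger child 19 at index 1, swap → [19, -36, -21]
extract-max → returns 19:
  remove root 19; move last element -21 to root → [-21, -36] (no swap needed)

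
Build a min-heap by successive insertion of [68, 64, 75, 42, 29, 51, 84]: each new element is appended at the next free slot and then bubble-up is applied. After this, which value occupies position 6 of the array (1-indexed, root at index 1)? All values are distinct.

75

Insert 68:
  append 68 at index 1 → [68] (no swap needed)
Insert 64:
  append 64 at index 2 → [68, 64]
  64 < parent 68 at index 1, swap → [64, 68]
Insert 75:
  append 75 at index 3 → [64, 68, 75] (no swap needed)
Insert 42:
  append 42 at index 4 → [64, 68, 75, 42]
  42 < parent 68 at index 2, swap → [64, 42, 75, 68]
  42 < parent 64 at index 1, swap → [42, 64, 75, 68]
Insert 29:
  append 29 at index 5 → [42, 64, 75, 68, 29]
  29 < parent 64 at index 2, swap → [42, 29, 75, 68, 64]
  29 < parent 42 at index 1, swap → [29, 42, 75, 68, 64]
Insert 51:
  append 51 at index 6 → [29, 42, 75, 68, 64, 51]
  51 < parent 75 at index 3, swap → [29, 42, 51, 68, 64, 75]
Insert 84:
  append 84 at index 7 → [29, 42, 51, 68, 64, 75, 84] (no swap needed)
resulting array: [29, 42, 51, 68, 64, 75, 84]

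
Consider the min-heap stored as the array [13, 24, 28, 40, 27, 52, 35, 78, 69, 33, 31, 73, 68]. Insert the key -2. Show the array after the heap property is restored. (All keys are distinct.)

append -2 at index 13 → [13, 24, 28, 40, 27, 52, 35, 78, 69, 33, 31, 73, 68, -2]
-2 < parent 35 at index 6, swap → [13, 24, 28, 40, 27, 52, -2, 78, 69, 33, 31, 73, 68, 35]
-2 < parent 28 at index 2, swap → [13, 24, -2, 40, 27, 52, 28, 78, 69, 33, 31, 73, 68, 35]
-2 < parent 13 at index 0, swap → [-2, 24, 13, 40, 27, 52, 28, 78, 69, 33, 31, 73, 68, 35]

[-2, 24, 13, 40, 27, 52, 28, 78, 69, 33, 31, 73, 68, 35]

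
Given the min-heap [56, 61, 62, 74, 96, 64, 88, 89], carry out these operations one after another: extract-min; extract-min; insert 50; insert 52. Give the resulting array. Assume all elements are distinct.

[50, 52, 62, 74, 96, 88, 64, 89]

extract-min → returns 56:
  remove root 56; move last element 89 to root → [89, 61, 62, 74, 96, 64, 88]
  89 vs smaller child 61 at index 1, swap → [61, 89, 62, 74, 96, 64, 88]
  89 vs smaller child 74 at index 3, swap → [61, 74, 62, 89, 96, 64, 88]
extract-min → returns 61:
  remove root 61; move last element 88 to root → [88, 74, 62, 89, 96, 64]
  88 vs smaller child 62 at index 2, swap → [62, 74, 88, 89, 96, 64]
  88 vs only child 64 at index 5, swap → [62, 74, 64, 89, 96, 88]
insert 50:
  append 50 at index 6 → [62, 74, 64, 89, 96, 88, 50]
  50 < parent 64 at index 2, swap → [62, 74, 50, 89, 96, 88, 64]
  50 < parent 62 at index 0, swap → [50, 74, 62, 89, 96, 88, 64]
insert 52:
  append 52 at index 7 → [50, 74, 62, 89, 96, 88, 64, 52]
  52 < parent 89 at index 3, swap → [50, 74, 62, 52, 96, 88, 64, 89]
  52 < parent 74 at index 1, swap → [50, 52, 62, 74, 96, 88, 64, 89]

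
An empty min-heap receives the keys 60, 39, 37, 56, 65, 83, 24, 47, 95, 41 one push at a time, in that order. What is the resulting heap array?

[24, 41, 37, 56, 47, 83, 39, 60, 95, 65]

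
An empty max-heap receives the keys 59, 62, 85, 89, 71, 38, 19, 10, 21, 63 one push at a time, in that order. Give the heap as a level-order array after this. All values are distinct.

[89, 85, 62, 59, 71, 38, 19, 10, 21, 63]

Insert 59:
  append 59 at index 0 → [59] (no swap needed)
Insert 62:
  append 62 at index 1 → [59, 62]
  62 > parent 59 at index 0, swap → [62, 59]
Insert 85:
  append 85 at index 2 → [62, 59, 85]
  85 > parent 62 at index 0, swap → [85, 59, 62]
Insert 89:
  append 89 at index 3 → [85, 59, 62, 89]
  89 > parent 59 at index 1, swap → [85, 89, 62, 59]
  89 > parent 85 at index 0, swap → [89, 85, 62, 59]
Insert 71:
  append 71 at index 4 → [89, 85, 62, 59, 71] (no swap needed)
Insert 38:
  append 38 at index 5 → [89, 85, 62, 59, 71, 38] (no swap needed)
Insert 19:
  append 19 at index 6 → [89, 85, 62, 59, 71, 38, 19] (no swap needed)
Insert 10:
  append 10 at index 7 → [89, 85, 62, 59, 71, 38, 19, 10] (no swap needed)
Insert 21:
  append 21 at index 8 → [89, 85, 62, 59, 71, 38, 19, 10, 21] (no swap needed)
Insert 63:
  append 63 at index 9 → [89, 85, 62, 59, 71, 38, 19, 10, 21, 63] (no swap needed)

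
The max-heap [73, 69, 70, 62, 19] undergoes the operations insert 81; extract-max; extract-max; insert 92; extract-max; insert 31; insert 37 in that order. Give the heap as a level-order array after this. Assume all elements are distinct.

[70, 69, 37, 62, 31, 19]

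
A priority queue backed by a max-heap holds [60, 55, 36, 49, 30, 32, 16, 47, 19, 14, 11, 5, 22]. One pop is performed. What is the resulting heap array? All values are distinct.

remove root 60; move last element 22 to root → [22, 55, 36, 49, 30, 32, 16, 47, 19, 14, 11, 5]
22 vs larger child 55 at index 1, swap → [55, 22, 36, 49, 30, 32, 16, 47, 19, 14, 11, 5]
22 vs larger child 49 at index 3, swap → [55, 49, 36, 22, 30, 32, 16, 47, 19, 14, 11, 5]
22 vs larger child 47 at index 7, swap → [55, 49, 36, 47, 30, 32, 16, 22, 19, 14, 11, 5]

[55, 49, 36, 47, 30, 32, 16, 22, 19, 14, 11, 5]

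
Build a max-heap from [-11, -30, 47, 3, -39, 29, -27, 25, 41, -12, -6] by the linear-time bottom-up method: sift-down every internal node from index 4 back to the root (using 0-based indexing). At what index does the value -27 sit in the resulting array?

6

sift down from index 4:
  -39 vs larger child -6 at index 10, swap → [-11, -30, 47, 3, -6, 29, -27, 25, 41, -12, -39]
sift down from index 3:
  3 vs larger child 41 at index 8, swap → [-11, -30, 47, 41, -6, 29, -27, 25, 3, -12, -39]
sift down from index 2: already satisfies heap property
sift down from index 1:
  -30 vs larger child 41 at index 3, swap → [-11, 41, 47, -30, -6, 29, -27, 25, 3, -12, -39]
  -30 vs larger child 25 at index 7, swap → [-11, 41, 47, 25, -6, 29, -27, -30, 3, -12, -39]
sift down from index 0:
  -11 vs larger child 47 at index 2, swap → [47, 41, -11, 25, -6, 29, -27, -30, 3, -12, -39]
  -11 vs larger child 29 at index 5, swap → [47, 41, 29, 25, -6, -11, -27, -30, 3, -12, -39]
resulting array: [47, 41, 29, 25, -6, -11, -27, -30, 3, -12, -39]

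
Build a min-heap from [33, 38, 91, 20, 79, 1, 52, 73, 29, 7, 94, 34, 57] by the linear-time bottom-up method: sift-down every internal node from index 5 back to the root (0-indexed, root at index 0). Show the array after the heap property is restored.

[1, 7, 33, 20, 38, 34, 52, 73, 29, 79, 94, 91, 57]

sift down from index 5: already satisfies heap property
sift down from index 4:
  79 vs smaller child 7 at index 9, swap → [33, 38, 91, 20, 7, 1, 52, 73, 29, 79, 94, 34, 57]
sift down from index 3: already satisfies heap property
sift down from index 2:
  91 vs smaller child 1 at index 5, swap → [33, 38, 1, 20, 7, 91, 52, 73, 29, 79, 94, 34, 57]
  91 vs smaller child 34 at index 11, swap → [33, 38, 1, 20, 7, 34, 52, 73, 29, 79, 94, 91, 57]
sift down from index 1:
  38 vs smaller child 7 at index 4, swap → [33, 7, 1, 20, 38, 34, 52, 73, 29, 79, 94, 91, 57]
sift down from index 0:
  33 vs smaller child 1 at index 2, swap → [1, 7, 33, 20, 38, 34, 52, 73, 29, 79, 94, 91, 57]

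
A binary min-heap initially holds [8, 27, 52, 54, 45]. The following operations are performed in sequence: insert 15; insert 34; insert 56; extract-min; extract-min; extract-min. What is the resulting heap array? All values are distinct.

[34, 45, 52, 54, 56]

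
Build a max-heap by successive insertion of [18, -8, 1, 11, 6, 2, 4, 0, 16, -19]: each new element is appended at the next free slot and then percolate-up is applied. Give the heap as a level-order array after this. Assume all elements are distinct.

[18, 16, 4, 11, 6, 1, 2, -8, 0, -19]

Insert 18:
  append 18 at index 0 → [18] (no swap needed)
Insert -8:
  append -8 at index 1 → [18, -8] (no swap needed)
Insert 1:
  append 1 at index 2 → [18, -8, 1] (no swap needed)
Insert 11:
  append 11 at index 3 → [18, -8, 1, 11]
  11 > parent -8 at index 1, swap → [18, 11, 1, -8]
Insert 6:
  append 6 at index 4 → [18, 11, 1, -8, 6] (no swap needed)
Insert 2:
  append 2 at index 5 → [18, 11, 1, -8, 6, 2]
  2 > parent 1 at index 2, swap → [18, 11, 2, -8, 6, 1]
Insert 4:
  append 4 at index 6 → [18, 11, 2, -8, 6, 1, 4]
  4 > parent 2 at index 2, swap → [18, 11, 4, -8, 6, 1, 2]
Insert 0:
  append 0 at index 7 → [18, 11, 4, -8, 6, 1, 2, 0]
  0 > parent -8 at index 3, swap → [18, 11, 4, 0, 6, 1, 2, -8]
Insert 16:
  append 16 at index 8 → [18, 11, 4, 0, 6, 1, 2, -8, 16]
  16 > parent 0 at index 3, swap → [18, 11, 4, 16, 6, 1, 2, -8, 0]
  16 > parent 11 at index 1, swap → [18, 16, 4, 11, 6, 1, 2, -8, 0]
Insert -19:
  append -19 at index 9 → [18, 16, 4, 11, 6, 1, 2, -8, 0, -19] (no swap needed)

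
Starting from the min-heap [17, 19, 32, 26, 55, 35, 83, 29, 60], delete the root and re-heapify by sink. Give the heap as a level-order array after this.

[19, 26, 32, 29, 55, 35, 83, 60]

remove root 17; move last element 60 to root → [60, 19, 32, 26, 55, 35, 83, 29]
60 vs smaller child 19 at index 1, swap → [19, 60, 32, 26, 55, 35, 83, 29]
60 vs smaller child 26 at index 3, swap → [19, 26, 32, 60, 55, 35, 83, 29]
60 vs only child 29 at index 7, swap → [19, 26, 32, 29, 55, 35, 83, 60]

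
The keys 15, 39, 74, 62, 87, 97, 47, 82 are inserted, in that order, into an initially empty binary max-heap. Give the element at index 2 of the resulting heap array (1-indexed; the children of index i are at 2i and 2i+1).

82

Insert 15:
  append 15 at index 1 → [15] (no swap needed)
Insert 39:
  append 39 at index 2 → [15, 39]
  39 > parent 15 at index 1, swap → [39, 15]
Insert 74:
  append 74 at index 3 → [39, 15, 74]
  74 > parent 39 at index 1, swap → [74, 15, 39]
Insert 62:
  append 62 at index 4 → [74, 15, 39, 62]
  62 > parent 15 at index 2, swap → [74, 62, 39, 15]
Insert 87:
  append 87 at index 5 → [74, 62, 39, 15, 87]
  87 > parent 62 at index 2, swap → [74, 87, 39, 15, 62]
  87 > parent 74 at index 1, swap → [87, 74, 39, 15, 62]
Insert 97:
  append 97 at index 6 → [87, 74, 39, 15, 62, 97]
  97 > parent 39 at index 3, swap → [87, 74, 97, 15, 62, 39]
  97 > parent 87 at index 1, swap → [97, 74, 87, 15, 62, 39]
Insert 47:
  append 47 at index 7 → [97, 74, 87, 15, 62, 39, 47] (no swap needed)
Insert 82:
  append 82 at index 8 → [97, 74, 87, 15, 62, 39, 47, 82]
  82 > parent 15 at index 4, swap → [97, 74, 87, 82, 62, 39, 47, 15]
  82 > parent 74 at index 2, swap → [97, 82, 87, 74, 62, 39, 47, 15]
resulting array: [97, 82, 87, 74, 62, 39, 47, 15]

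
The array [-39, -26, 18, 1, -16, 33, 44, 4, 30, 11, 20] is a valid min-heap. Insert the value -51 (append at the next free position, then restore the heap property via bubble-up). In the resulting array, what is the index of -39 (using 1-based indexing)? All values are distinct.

3

append -51 at index 12 → [-39, -26, 18, 1, -16, 33, 44, 4, 30, 11, 20, -51]
-51 < parent 33 at index 6, swap → [-39, -26, 18, 1, -16, -51, 44, 4, 30, 11, 20, 33]
-51 < parent 18 at index 3, swap → [-39, -26, -51, 1, -16, 18, 44, 4, 30, 11, 20, 33]
-51 < parent -39 at index 1, swap → [-51, -26, -39, 1, -16, 18, 44, 4, 30, 11, 20, 33]
resulting array: [-51, -26, -39, 1, -16, 18, 44, 4, 30, 11, 20, 33]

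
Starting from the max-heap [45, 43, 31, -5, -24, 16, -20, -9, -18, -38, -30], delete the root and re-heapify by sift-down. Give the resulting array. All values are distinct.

[43, -5, 31, -9, -24, 16, -20, -30, -18, -38]

remove root 45; move last element -30 to root → [-30, 43, 31, -5, -24, 16, -20, -9, -18, -38]
-30 vs larger child 43 at index 1, swap → [43, -30, 31, -5, -24, 16, -20, -9, -18, -38]
-30 vs larger child -5 at index 3, swap → [43, -5, 31, -30, -24, 16, -20, -9, -18, -38]
-30 vs larger child -9 at index 7, swap → [43, -5, 31, -9, -24, 16, -20, -30, -18, -38]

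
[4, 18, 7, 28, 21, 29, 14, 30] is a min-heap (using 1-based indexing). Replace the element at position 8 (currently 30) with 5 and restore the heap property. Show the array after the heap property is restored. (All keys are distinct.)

set index 8 from 30 to 5 → [4, 18, 7, 28, 21, 29, 14, 5]
5 < parent 28 at index 4, swap → [4, 18, 7, 5, 21, 29, 14, 28]
5 < parent 18 at index 2, swap → [4, 5, 7, 18, 21, 29, 14, 28]

[4, 5, 7, 18, 21, 29, 14, 28]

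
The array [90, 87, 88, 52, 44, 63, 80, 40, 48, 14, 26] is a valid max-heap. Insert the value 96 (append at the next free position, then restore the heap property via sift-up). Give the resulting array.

append 96 at index 11 → [90, 87, 88, 52, 44, 63, 80, 40, 48, 14, 26, 96]
96 > parent 63 at index 5, swap → [90, 87, 88, 52, 44, 96, 80, 40, 48, 14, 26, 63]
96 > parent 88 at index 2, swap → [90, 87, 96, 52, 44, 88, 80, 40, 48, 14, 26, 63]
96 > parent 90 at index 0, swap → [96, 87, 90, 52, 44, 88, 80, 40, 48, 14, 26, 63]

[96, 87, 90, 52, 44, 88, 80, 40, 48, 14, 26, 63]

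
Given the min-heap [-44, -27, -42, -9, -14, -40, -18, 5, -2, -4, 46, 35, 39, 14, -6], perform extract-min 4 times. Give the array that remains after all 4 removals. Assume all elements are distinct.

extract-min #1 returns -44:
  remove root -44; move last element -6 to root → [-6, -27, -42, -9, -14, -40, -18, 5, -2, -4, 46, 35, 39, 14]
  -6 vs smaller child -42 at index 2, swap → [-42, -27, -6, -9, -14, -40, -18, 5, -2, -4, 46, 35, 39, 14]
  -6 vs smaller child -40 at index 5, swap → [-42, -27, -40, -9, -14, -6, -18, 5, -2, -4, 46, 35, 39, 14]
extract-min #2 returns -42:
  remove root -42; move last element 14 to root → [14, -27, -40, -9, -14, -6, -18, 5, -2, -4, 46, 35, 39]
  14 vs smaller child -40 at index 2, swap → [-40, -27, 14, -9, -14, -6, -18, 5, -2, -4, 46, 35, 39]
  14 vs smaller child -18 at index 6, swap → [-40, -27, -18, -9, -14, -6, 14, 5, -2, -4, 46, 35, 39]
extract-min #3 returns -40:
  remove root -40; move last element 39 to root → [39, -27, -18, -9, -14, -6, 14, 5, -2, -4, 46, 35]
  39 vs smaller child -27 at index 1, swap → [-27, 39, -18, -9, -14, -6, 14, 5, -2, -4, 46, 35]
  39 vs smaller child -14 at index 4, swap → [-27, -14, -18, -9, 39, -6, 14, 5, -2, -4, 46, 35]
  39 vs smaller child -4 at index 9, swap → [-27, -14, -18, -9, -4, -6, 14, 5, -2, 39, 46, 35]
extract-min #4 returns -27:
  remove root -27; move last element 35 to root → [35, -14, -18, -9, -4, -6, 14, 5, -2, 39, 46]
  35 vs smaller child -18 at index 2, swap → [-18, -14, 35, -9, -4, -6, 14, 5, -2, 39, 46]
  35 vs smaller child -6 at index 5, swap → [-18, -14, -6, -9, -4, 35, 14, 5, -2, 39, 46]

[-18, -14, -6, -9, -4, 35, 14, 5, -2, 39, 46]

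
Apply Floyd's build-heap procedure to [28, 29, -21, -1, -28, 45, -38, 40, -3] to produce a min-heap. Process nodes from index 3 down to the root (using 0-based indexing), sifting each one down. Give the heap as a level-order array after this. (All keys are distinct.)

[-38, -28, -21, -3, 29, 45, 28, 40, -1]

sift down from index 3:
  -1 vs smaller child -3 at index 8, swap → [28, 29, -21, -3, -28, 45, -38, 40, -1]
sift down from index 2:
  -21 vs smaller child -38 at index 6, swap → [28, 29, -38, -3, -28, 45, -21, 40, -1]
sift down from index 1:
  29 vs smaller child -28 at index 4, swap → [28, -28, -38, -3, 29, 45, -21, 40, -1]
sift down from index 0:
  28 vs smaller child -38 at index 2, swap → [-38, -28, 28, -3, 29, 45, -21, 40, -1]
  28 vs smaller child -21 at index 6, swap → [-38, -28, -21, -3, 29, 45, 28, 40, -1]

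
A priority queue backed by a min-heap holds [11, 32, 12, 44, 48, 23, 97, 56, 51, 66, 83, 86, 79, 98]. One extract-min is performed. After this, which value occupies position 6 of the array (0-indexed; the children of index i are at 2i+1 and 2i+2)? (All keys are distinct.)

remove root 11; move last element 98 to root → [98, 32, 12, 44, 48, 23, 97, 56, 51, 66, 83, 86, 79]
98 vs smaller child 12 at index 2, swap → [12, 32, 98, 44, 48, 23, 97, 56, 51, 66, 83, 86, 79]
98 vs smaller child 23 at index 5, swap → [12, 32, 23, 44, 48, 98, 97, 56, 51, 66, 83, 86, 79]
98 vs smaller child 79 at index 12, swap → [12, 32, 23, 44, 48, 79, 97, 56, 51, 66, 83, 86, 98]
resulting array: [12, 32, 23, 44, 48, 79, 97, 56, 51, 66, 83, 86, 98]

97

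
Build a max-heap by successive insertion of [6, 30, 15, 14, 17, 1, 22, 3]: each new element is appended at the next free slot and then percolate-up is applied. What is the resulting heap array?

Insert 6:
  append 6 at index 0 → [6] (no swap needed)
Insert 30:
  append 30 at index 1 → [6, 30]
  30 > parent 6 at index 0, swap → [30, 6]
Insert 15:
  append 15 at index 2 → [30, 6, 15] (no swap needed)
Insert 14:
  append 14 at index 3 → [30, 6, 15, 14]
  14 > parent 6 at index 1, swap → [30, 14, 15, 6]
Insert 17:
  append 17 at index 4 → [30, 14, 15, 6, 17]
  17 > parent 14 at index 1, swap → [30, 17, 15, 6, 14]
Insert 1:
  append 1 at index 5 → [30, 17, 15, 6, 14, 1] (no swap needed)
Insert 22:
  append 22 at index 6 → [30, 17, 15, 6, 14, 1, 22]
  22 > parent 15 at index 2, swap → [30, 17, 22, 6, 14, 1, 15]
Insert 3:
  append 3 at index 7 → [30, 17, 22, 6, 14, 1, 15, 3] (no swap needed)

[30, 17, 22, 6, 14, 1, 15, 3]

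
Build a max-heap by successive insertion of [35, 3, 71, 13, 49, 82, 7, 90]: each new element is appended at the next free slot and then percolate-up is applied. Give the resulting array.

Insert 35:
  append 35 at index 0 → [35] (no swap needed)
Insert 3:
  append 3 at index 1 → [35, 3] (no swap needed)
Insert 71:
  append 71 at index 2 → [35, 3, 71]
  71 > parent 35 at index 0, swap → [71, 3, 35]
Insert 13:
  append 13 at index 3 → [71, 3, 35, 13]
  13 > parent 3 at index 1, swap → [71, 13, 35, 3]
Insert 49:
  append 49 at index 4 → [71, 13, 35, 3, 49]
  49 > parent 13 at index 1, swap → [71, 49, 35, 3, 13]
Insert 82:
  append 82 at index 5 → [71, 49, 35, 3, 13, 82]
  82 > parent 35 at index 2, swap → [71, 49, 82, 3, 13, 35]
  82 > parent 71 at index 0, swap → [82, 49, 71, 3, 13, 35]
Insert 7:
  append 7 at index 6 → [82, 49, 71, 3, 13, 35, 7] (no swap needed)
Insert 90:
  append 90 at index 7 → [82, 49, 71, 3, 13, 35, 7, 90]
  90 > parent 3 at index 3, swap → [82, 49, 71, 90, 13, 35, 7, 3]
  90 > parent 49 at index 1, swap → [82, 90, 71, 49, 13, 35, 7, 3]
  90 > parent 82 at index 0, swap → [90, 82, 71, 49, 13, 35, 7, 3]

[90, 82, 71, 49, 13, 35, 7, 3]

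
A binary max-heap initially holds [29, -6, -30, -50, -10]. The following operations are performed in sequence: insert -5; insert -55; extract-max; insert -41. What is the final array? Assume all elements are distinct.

insert -5:
  append -5 at index 5 → [29, -6, -30, -50, -10, -5]
  -5 > parent -30 at index 2, swap → [29, -6, -5, -50, -10, -30]
insert -55:
  append -55 at index 6 → [29, -6, -5, -50, -10, -30, -55] (no swap needed)
extract-max → returns 29:
  remove root 29; move last element -55 to root → [-55, -6, -5, -50, -10, -30]
  -55 vs larger child -5 at index 2, swap → [-5, -6, -55, -50, -10, -30]
  -55 vs only child -30 at index 5, swap → [-5, -6, -30, -50, -10, -55]
insert -41:
  append -41 at index 6 → [-5, -6, -30, -50, -10, -55, -41] (no swap needed)

[-5, -6, -30, -50, -10, -55, -41]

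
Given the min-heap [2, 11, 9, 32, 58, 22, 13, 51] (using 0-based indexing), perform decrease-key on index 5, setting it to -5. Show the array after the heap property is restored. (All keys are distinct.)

set index 5 from 22 to -5 → [2, 11, 9, 32, 58, -5, 13, 51]
-5 < parent 9 at index 2, swap → [2, 11, -5, 32, 58, 9, 13, 51]
-5 < parent 2 at index 0, swap → [-5, 11, 2, 32, 58, 9, 13, 51]

[-5, 11, 2, 32, 58, 9, 13, 51]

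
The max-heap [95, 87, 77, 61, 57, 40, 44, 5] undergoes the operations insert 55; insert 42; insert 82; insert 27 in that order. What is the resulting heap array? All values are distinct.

insert 55:
  append 55 at index 8 → [95, 87, 77, 61, 57, 40, 44, 5, 55] (no swap needed)
insert 42:
  append 42 at index 9 → [95, 87, 77, 61, 57, 40, 44, 5, 55, 42] (no swap needed)
insert 82:
  append 82 at index 10 → [95, 87, 77, 61, 57, 40, 44, 5, 55, 42, 82]
  82 > parent 57 at index 4, swap → [95, 87, 77, 61, 82, 40, 44, 5, 55, 42, 57]
insert 27:
  append 27 at index 11 → [95, 87, 77, 61, 82, 40, 44, 5, 55, 42, 57, 27] (no swap needed)

[95, 87, 77, 61, 82, 40, 44, 5, 55, 42, 57, 27]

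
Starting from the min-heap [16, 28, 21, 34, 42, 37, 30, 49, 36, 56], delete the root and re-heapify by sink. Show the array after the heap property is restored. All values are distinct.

remove root 16; move last element 56 to root → [56, 28, 21, 34, 42, 37, 30, 49, 36]
56 vs smaller child 21 at index 2, swap → [21, 28, 56, 34, 42, 37, 30, 49, 36]
56 vs smaller child 30 at index 6, swap → [21, 28, 30, 34, 42, 37, 56, 49, 36]

[21, 28, 30, 34, 42, 37, 56, 49, 36]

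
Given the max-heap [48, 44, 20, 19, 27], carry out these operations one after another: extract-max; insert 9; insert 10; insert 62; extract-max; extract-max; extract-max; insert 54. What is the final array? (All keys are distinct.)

extract-max → returns 48:
  remove root 48; move last element 27 to root → [27, 44, 20, 19]
  27 vs larger child 44 at index 1, swap → [44, 27, 20, 19]
insert 9:
  append 9 at index 4 → [44, 27, 20, 19, 9] (no swap needed)
insert 10:
  append 10 at index 5 → [44, 27, 20, 19, 9, 10] (no swap needed)
insert 62:
  append 62 at index 6 → [44, 27, 20, 19, 9, 10, 62]
  62 > parent 20 at index 2, swap → [44, 27, 62, 19, 9, 10, 20]
  62 > parent 44 at index 0, swap → [62, 27, 44, 19, 9, 10, 20]
extract-max → returns 62:
  remove root 62; move last element 20 to root → [20, 27, 44, 19, 9, 10]
  20 vs larger child 44 at index 2, swap → [44, 27, 20, 19, 9, 10]
extract-max → returns 44:
  remove root 44; move last element 10 to root → [10, 27, 20, 19, 9]
  10 vs larger child 27 at index 1, swap → [27, 10, 20, 19, 9]
  10 vs larger child 19 at index 3, swap → [27, 19, 20, 10, 9]
extract-max → returns 27:
  remove root 27; move last element 9 to root → [9, 19, 20, 10]
  9 vs larger child 20 at index 2, swap → [20, 19, 9, 10]
insert 54:
  append 54 at index 4 → [20, 19, 9, 10, 54]
  54 > parent 19 at index 1, swap → [20, 54, 9, 10, 19]
  54 > parent 20 at index 0, swap → [54, 20, 9, 10, 19]

[54, 20, 9, 10, 19]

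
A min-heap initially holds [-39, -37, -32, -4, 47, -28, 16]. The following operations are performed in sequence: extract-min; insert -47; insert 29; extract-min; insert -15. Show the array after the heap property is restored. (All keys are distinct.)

[-37, -15, -32, -4, 47, -28, 29, 16]

extract-min → returns -39:
  remove root -39; move last element 16 to root → [16, -37, -32, -4, 47, -28]
  16 vs smaller child -37 at index 1, swap → [-37, 16, -32, -4, 47, -28]
  16 vs smaller child -4 at index 3, swap → [-37, -4, -32, 16, 47, -28]
insert -47:
  append -47 at index 6 → [-37, -4, -32, 16, 47, -28, -47]
  -47 < parent -32 at index 2, swap → [-37, -4, -47, 16, 47, -28, -32]
  -47 < parent -37 at index 0, swap → [-47, -4, -37, 16, 47, -28, -32]
insert 29:
  append 29 at index 7 → [-47, -4, -37, 16, 47, -28, -32, 29] (no swap needed)
extract-min → returns -47:
  remove root -47; move last element 29 to root → [29, -4, -37, 16, 47, -28, -32]
  29 vs smaller child -37 at index 2, swap → [-37, -4, 29, 16, 47, -28, -32]
  29 vs smaller child -32 at index 6, swap → [-37, -4, -32, 16, 47, -28, 29]
insert -15:
  append -15 at index 7 → [-37, -4, -32, 16, 47, -28, 29, -15]
  -15 < parent 16 at index 3, swap → [-37, -4, -32, -15, 47, -28, 29, 16]
  -15 < parent -4 at index 1, swap → [-37, -15, -32, -4, 47, -28, 29, 16]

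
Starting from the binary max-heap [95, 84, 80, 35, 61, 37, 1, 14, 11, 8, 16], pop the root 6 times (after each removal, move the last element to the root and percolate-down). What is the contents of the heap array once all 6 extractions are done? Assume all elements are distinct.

extract-max #1 returns 95:
  remove root 95; move last element 16 to root → [16, 84, 80, 35, 61, 37, 1, 14, 11, 8]
  16 vs larger child 84 at index 1, swap → [84, 16, 80, 35, 61, 37, 1, 14, 11, 8]
  16 vs larger child 61 at index 4, swap → [84, 61, 80, 35, 16, 37, 1, 14, 11, 8]
extract-max #2 returns 84:
  remove root 84; move last element 8 to root → [8, 61, 80, 35, 16, 37, 1, 14, 11]
  8 vs larger child 80 at index 2, swap → [80, 61, 8, 35, 16, 37, 1, 14, 11]
  8 vs larger child 37 at index 5, swap → [80, 61, 37, 35, 16, 8, 1, 14, 11]
extract-max #3 returns 80:
  remove root 80; move last element 11 to root → [11, 61, 37, 35, 16, 8, 1, 14]
  11 vs larger child 61 at index 1, swap → [61, 11, 37, 35, 16, 8, 1, 14]
  11 vs larger child 35 at index 3, swap → [61, 35, 37, 11, 16, 8, 1, 14]
  11 vs only child 14 at index 7, swap → [61, 35, 37, 14, 16, 8, 1, 11]
extract-max #4 returns 61:
  remove root 61; move last element 11 to root → [11, 35, 37, 14, 16, 8, 1]
  11 vs larger child 37 at index 2, swap → [37, 35, 11, 14, 16, 8, 1]
extract-max #5 returns 37:
  remove root 37; move last element 1 to root → [1, 35, 11, 14, 16, 8]
  1 vs larger child 35 at index 1, swap → [35, 1, 11, 14, 16, 8]
  1 vs larger child 16 at index 4, swap → [35, 16, 11, 14, 1, 8]
extract-max #6 returns 35:
  remove root 35; move last element 8 to root → [8, 16, 11, 14, 1]
  8 vs larger child 16 at index 1, swap → [16, 8, 11, 14, 1]
  8 vs larger child 14 at index 3, swap → [16, 14, 11, 8, 1]

[16, 14, 11, 8, 1]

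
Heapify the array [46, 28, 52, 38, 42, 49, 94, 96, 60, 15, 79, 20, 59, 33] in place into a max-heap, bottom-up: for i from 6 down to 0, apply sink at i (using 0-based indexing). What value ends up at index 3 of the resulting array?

sift down from index 6: already satisfies heap property
sift down from index 5:
  49 vs larger child 59 at index 12, swap → [46, 28, 52, 38, 42, 59, 94, 96, 60, 15, 79, 20, 49, 33]
sift down from index 4:
  42 vs larger child 79 at index 10, swap → [46, 28, 52, 38, 79, 59, 94, 96, 60, 15, 42, 20, 49, 33]
sift down from index 3:
  38 vs larger child 96 at index 7, swap → [46, 28, 52, 96, 79, 59, 94, 38, 60, 15, 42, 20, 49, 33]
sift down from index 2:
  52 vs larger child 94 at index 6, swap → [46, 28, 94, 96, 79, 59, 52, 38, 60, 15, 42, 20, 49, 33]
sift down from index 1:
  28 vs larger child 96 at index 3, swap → [46, 96, 94, 28, 79, 59, 52, 38, 60, 15, 42, 20, 49, 33]
  28 vs larger child 60 at index 8, swap → [46, 96, 94, 60, 79, 59, 52, 38, 28, 15, 42, 20, 49, 33]
sift down from index 0:
  46 vs larger child 96 at index 1, swap → [96, 46, 94, 60, 79, 59, 52, 38, 28, 15, 42, 20, 49, 33]
  46 vs larger child 79 at index 4, swap → [96, 79, 94, 60, 46, 59, 52, 38, 28, 15, 42, 20, 49, 33]
resulting array: [96, 79, 94, 60, 46, 59, 52, 38, 28, 15, 42, 20, 49, 33]

60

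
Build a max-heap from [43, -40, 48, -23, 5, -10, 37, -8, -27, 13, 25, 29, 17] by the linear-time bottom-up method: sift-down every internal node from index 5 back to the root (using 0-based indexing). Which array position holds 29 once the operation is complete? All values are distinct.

sift down from index 5:
  -10 vs larger child 29 at index 11, swap → [43, -40, 48, -23, 5, 29, 37, -8, -27, 13, 25, -10, 17]
sift down from index 4:
  5 vs larger child 25 at index 10, swap → [43, -40, 48, -23, 25, 29, 37, -8, -27, 13, 5, -10, 17]
sift down from index 3:
  -23 vs larger child -8 at index 7, swap → [43, -40, 48, -8, 25, 29, 37, -23, -27, 13, 5, -10, 17]
sift down from index 2: already satisfies heap property
sift down from index 1:
  -40 vs larger child 25 at index 4, swap → [43, 25, 48, -8, -40, 29, 37, -23, -27, 13, 5, -10, 17]
  -40 vs larger child 13 at index 9, swap → [43, 25, 48, -8, 13, 29, 37, -23, -27, -40, 5, -10, 17]
sift down from index 0:
  43 vs larger child 48 at index 2, swap → [48, 25, 43, -8, 13, 29, 37, -23, -27, -40, 5, -10, 17]
resulting array: [48, 25, 43, -8, 13, 29, 37, -23, -27, -40, 5, -10, 17]

5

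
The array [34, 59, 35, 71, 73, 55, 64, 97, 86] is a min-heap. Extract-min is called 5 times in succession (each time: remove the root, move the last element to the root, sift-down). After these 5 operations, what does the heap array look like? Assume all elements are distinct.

[71, 73, 86, 97]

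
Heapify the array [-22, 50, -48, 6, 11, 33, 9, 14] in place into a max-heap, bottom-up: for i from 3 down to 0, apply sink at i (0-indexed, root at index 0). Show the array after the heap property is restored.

sift down from index 3:
  6 vs only child 14 at index 7, swap → [-22, 50, -48, 14, 11, 33, 9, 6]
sift down from index 2:
  -48 vs larger child 33 at index 5, swap → [-22, 50, 33, 14, 11, -48, 9, 6]
sift down from index 1: already satisfies heap property
sift down from index 0:
  -22 vs larger child 50 at index 1, swap → [50, -22, 33, 14, 11, -48, 9, 6]
  -22 vs larger child 14 at index 3, swap → [50, 14, 33, -22, 11, -48, 9, 6]
  -22 vs only child 6 at index 7, swap → [50, 14, 33, 6, 11, -48, 9, -22]

[50, 14, 33, 6, 11, -48, 9, -22]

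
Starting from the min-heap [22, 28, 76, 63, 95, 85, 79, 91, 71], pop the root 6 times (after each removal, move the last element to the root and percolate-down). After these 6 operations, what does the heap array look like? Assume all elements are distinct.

extract-min #1 returns 22:
  remove root 22; move last element 71 to root → [71, 28, 76, 63, 95, 85, 79, 91]
  71 vs smaller child 28 at index 1, swap → [28, 71, 76, 63, 95, 85, 79, 91]
  71 vs smaller child 63 at index 3, swap → [28, 63, 76, 71, 95, 85, 79, 91]
extract-min #2 returns 28:
  remove root 28; move last element 91 to root → [91, 63, 76, 71, 95, 85, 79]
  91 vs smaller child 63 at index 1, swap → [63, 91, 76, 71, 95, 85, 79]
  91 vs smaller child 71 at index 3, swap → [63, 71, 76, 91, 95, 85, 79]
extract-min #3 returns 63:
  remove root 63; move last element 79 to root → [79, 71, 76, 91, 95, 85]
  79 vs smaller child 71 at index 1, swap → [71, 79, 76, 91, 95, 85]
extract-min #4 returns 71:
  remove root 71; move last element 85 to root → [85, 79, 76, 91, 95]
  85 vs smaller child 76 at index 2, swap → [76, 79, 85, 91, 95]
extract-min #5 returns 76:
  remove root 76; move last element 95 to root → [95, 79, 85, 91]
  95 vs smaller child 79 at index 1, swap → [79, 95, 85, 91]
  95 vs only child 91 at index 3, swap → [79, 91, 85, 95]
extract-min #6 returns 79:
  remove root 79; move last element 95 to root → [95, 91, 85]
  95 vs smaller child 85 at index 2, swap → [85, 91, 95]

[85, 91, 95]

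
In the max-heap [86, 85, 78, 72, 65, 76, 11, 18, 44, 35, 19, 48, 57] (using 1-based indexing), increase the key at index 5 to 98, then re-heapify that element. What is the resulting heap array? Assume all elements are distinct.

[98, 86, 78, 72, 85, 76, 11, 18, 44, 35, 19, 48, 57]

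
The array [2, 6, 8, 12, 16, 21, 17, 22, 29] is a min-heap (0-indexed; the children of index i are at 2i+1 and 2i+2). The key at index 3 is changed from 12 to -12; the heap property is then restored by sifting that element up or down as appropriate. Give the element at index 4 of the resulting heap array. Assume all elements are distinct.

16

set index 3 from 12 to -12 → [2, 6, 8, -12, 16, 21, 17, 22, 29]
-12 < parent 6 at index 1, swap → [2, -12, 8, 6, 16, 21, 17, 22, 29]
-12 < parent 2 at index 0, swap → [-12, 2, 8, 6, 16, 21, 17, 22, 29]
resulting array: [-12, 2, 8, 6, 16, 21, 17, 22, 29]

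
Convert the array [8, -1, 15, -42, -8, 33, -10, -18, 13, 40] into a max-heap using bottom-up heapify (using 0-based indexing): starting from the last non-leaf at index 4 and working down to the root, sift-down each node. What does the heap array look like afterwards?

[40, 13, 33, 8, -1, 15, -10, -18, -42, -8]

sift down from index 4:
  -8 vs only child 40 at index 9, swap → [8, -1, 15, -42, 40, 33, -10, -18, 13, -8]
sift down from index 3:
  -42 vs larger child 13 at index 8, swap → [8, -1, 15, 13, 40, 33, -10, -18, -42, -8]
sift down from index 2:
  15 vs larger child 33 at index 5, swap → [8, -1, 33, 13, 40, 15, -10, -18, -42, -8]
sift down from index 1:
  -1 vs larger child 40 at index 4, swap → [8, 40, 33, 13, -1, 15, -10, -18, -42, -8]
sift down from index 0:
  8 vs larger child 40 at index 1, swap → [40, 8, 33, 13, -1, 15, -10, -18, -42, -8]
  8 vs larger child 13 at index 3, swap → [40, 13, 33, 8, -1, 15, -10, -18, -42, -8]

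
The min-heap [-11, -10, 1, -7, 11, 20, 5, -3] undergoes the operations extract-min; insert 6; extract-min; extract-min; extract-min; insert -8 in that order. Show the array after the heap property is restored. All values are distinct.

extract-min → returns -11:
  remove root -11; move last element -3 to root → [-3, -10, 1, -7, 11, 20, 5]
  -3 vs smaller child -10 at index 1, swap → [-10, -3, 1, -7, 11, 20, 5]
  -3 vs smaller child -7 at index 3, swap → [-10, -7, 1, -3, 11, 20, 5]
insert 6:
  append 6 at index 7 → [-10, -7, 1, -3, 11, 20, 5, 6] (no swap needed)
extract-min → returns -10:
  remove root -10; move last element 6 to root → [6, -7, 1, -3, 11, 20, 5]
  6 vs smaller child -7 at index 1, swap → [-7, 6, 1, -3, 11, 20, 5]
  6 vs smaller child -3 at index 3, swap → [-7, -3, 1, 6, 11, 20, 5]
extract-min → returns -7:
  remove root -7; move last element 5 to root → [5, -3, 1, 6, 11, 20]
  5 vs smaller child -3 at index 1, swap → [-3, 5, 1, 6, 11, 20]
extract-min → returns -3:
  remove root -3; move last element 20 to root → [20, 5, 1, 6, 11]
  20 vs smaller child 1 at index 2, swap → [1, 5, 20, 6, 11]
insert -8:
  append -8 at index 5 → [1, 5, 20, 6, 11, -8]
  -8 < parent 20 at index 2, swap → [1, 5, -8, 6, 11, 20]
  -8 < parent 1 at index 0, swap → [-8, 5, 1, 6, 11, 20]

[-8, 5, 1, 6, 11, 20]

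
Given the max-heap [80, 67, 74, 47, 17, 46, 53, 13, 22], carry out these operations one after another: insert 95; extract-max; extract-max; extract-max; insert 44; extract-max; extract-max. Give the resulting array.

[47, 44, 46, 22, 17, 13]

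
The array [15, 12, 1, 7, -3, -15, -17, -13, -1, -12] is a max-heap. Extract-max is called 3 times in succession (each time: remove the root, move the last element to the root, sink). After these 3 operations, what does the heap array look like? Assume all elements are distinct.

extract-max #1 returns 15:
  remove root 15; move last element -12 to root → [-12, 12, 1, 7, -3, -15, -17, -13, -1]
  -12 vs larger child 12 at index 1, swap → [12, -12, 1, 7, -3, -15, -17, -13, -1]
  -12 vs larger child 7 at index 3, swap → [12, 7, 1, -12, -3, -15, -17, -13, -1]
  -12 vs larger child -1 at index 8, swap → [12, 7, 1, -1, -3, -15, -17, -13, -12]
extract-max #2 returns 12:
  remove root 12; move last element -12 to root → [-12, 7, 1, -1, -3, -15, -17, -13]
  -12 vs larger child 7 at index 1, swap → [7, -12, 1, -1, -3, -15, -17, -13]
  -12 vs larger child -1 at index 3, swap → [7, -1, 1, -12, -3, -15, -17, -13]
extract-max #3 returns 7:
  remove root 7; move last element -13 to root → [-13, -1, 1, -12, -3, -15, -17]
  -13 vs larger child 1 at index 2, swap → [1, -1, -13, -12, -3, -15, -17]

[1, -1, -13, -12, -3, -15, -17]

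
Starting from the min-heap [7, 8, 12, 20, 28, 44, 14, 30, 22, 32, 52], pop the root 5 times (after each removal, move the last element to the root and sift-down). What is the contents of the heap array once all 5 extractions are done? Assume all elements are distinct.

extract-min #1 returns 7:
  remove root 7; move last element 52 to root → [52, 8, 12, 20, 28, 44, 14, 30, 22, 32]
  52 vs smaller child 8 at index 1, swap → [8, 52, 12, 20, 28, 44, 14, 30, 22, 32]
  52 vs smaller child 20 at index 3, swap → [8, 20, 12, 52, 28, 44, 14, 30, 22, 32]
  52 vs smaller child 22 at index 8, swap → [8, 20, 12, 22, 28, 44, 14, 30, 52, 32]
extract-min #2 returns 8:
  remove root 8; move last element 32 to root → [32, 20, 12, 22, 28, 44, 14, 30, 52]
  32 vs smaller child 12 at index 2, swap → [12, 20, 32, 22, 28, 44, 14, 30, 52]
  32 vs smaller child 14 at index 6, swap → [12, 20, 14, 22, 28, 44, 32, 30, 52]
extract-min #3 returns 12:
  remove root 12; move last element 52 to root → [52, 20, 14, 22, 28, 44, 32, 30]
  52 vs smaller child 14 at index 2, swap → [14, 20, 52, 22, 28, 44, 32, 30]
  52 vs smaller child 32 at index 6, swap → [14, 20, 32, 22, 28, 44, 52, 30]
extract-min #4 returns 14:
  remove root 14; move last element 30 to root → [30, 20, 32, 22, 28, 44, 52]
  30 vs smaller child 20 at index 1, swap → [20, 30, 32, 22, 28, 44, 52]
  30 vs smaller child 22 at index 3, swap → [20, 22, 32, 30, 28, 44, 52]
extract-min #5 returns 20:
  remove root 20; move last element 52 to root → [52, 22, 32, 30, 28, 44]
  52 vs smaller child 22 at index 1, swap → [22, 52, 32, 30, 28, 44]
  52 vs smaller child 28 at index 4, swap → [22, 28, 32, 30, 52, 44]

[22, 28, 32, 30, 52, 44]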